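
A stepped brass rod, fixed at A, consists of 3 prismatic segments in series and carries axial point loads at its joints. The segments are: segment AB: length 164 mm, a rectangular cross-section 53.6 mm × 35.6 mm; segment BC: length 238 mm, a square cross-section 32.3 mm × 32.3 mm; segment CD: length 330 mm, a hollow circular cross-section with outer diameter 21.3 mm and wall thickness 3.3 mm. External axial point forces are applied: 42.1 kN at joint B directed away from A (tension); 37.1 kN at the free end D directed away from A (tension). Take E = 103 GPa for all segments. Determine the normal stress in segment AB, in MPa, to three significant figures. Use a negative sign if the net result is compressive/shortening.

Internal axial forces (sectioning from the free end, tension +): N_CD = 37.1 kN, N_BC = 37.1 kN, N_AB = 79.2 kN.
A_AB = 1908 mm².
σ_AB = N_AB/A_AB = 79200/1908 = 41.51 MPa.

41.5 MPa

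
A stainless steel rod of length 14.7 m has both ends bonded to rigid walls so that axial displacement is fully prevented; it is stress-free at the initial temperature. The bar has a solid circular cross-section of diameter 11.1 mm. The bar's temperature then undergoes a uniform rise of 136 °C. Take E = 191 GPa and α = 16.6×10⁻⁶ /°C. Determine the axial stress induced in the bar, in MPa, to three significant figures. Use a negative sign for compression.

Free thermal expansion αLΔT = 16.6e-6 · 14700 · 136 = 33.19 mm.
The walls impose strain ε = −(33.19)/14700 = -2.2576e-03; σ = Eε = 191000 · -2.2576e-03 = -431.2 MPa.

-431 MPa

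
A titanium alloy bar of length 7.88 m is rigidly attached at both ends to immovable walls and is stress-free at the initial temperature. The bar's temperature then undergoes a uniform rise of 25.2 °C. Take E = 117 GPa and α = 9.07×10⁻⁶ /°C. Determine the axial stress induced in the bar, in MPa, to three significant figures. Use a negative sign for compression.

Free thermal expansion αLΔT = 9.07e-6 · 7880 · 25.2 = 1.801 mm.
The walls impose strain ε = −(1.801)/7880 = -2.2856e-04; σ = Eε = 117000 · -2.2856e-04 = -26.74 MPa.

-26.7 MPa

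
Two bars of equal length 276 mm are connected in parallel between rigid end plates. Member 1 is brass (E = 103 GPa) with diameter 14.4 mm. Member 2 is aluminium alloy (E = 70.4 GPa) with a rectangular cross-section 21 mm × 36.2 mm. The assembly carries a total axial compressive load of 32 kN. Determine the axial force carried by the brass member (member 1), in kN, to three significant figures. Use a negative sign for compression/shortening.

-7.64 kN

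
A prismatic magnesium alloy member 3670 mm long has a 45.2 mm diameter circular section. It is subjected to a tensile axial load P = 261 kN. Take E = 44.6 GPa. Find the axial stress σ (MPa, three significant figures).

A = 1605 mm².
σ = N/A = 261000/1605 = 162.7 MPa.

163 MPa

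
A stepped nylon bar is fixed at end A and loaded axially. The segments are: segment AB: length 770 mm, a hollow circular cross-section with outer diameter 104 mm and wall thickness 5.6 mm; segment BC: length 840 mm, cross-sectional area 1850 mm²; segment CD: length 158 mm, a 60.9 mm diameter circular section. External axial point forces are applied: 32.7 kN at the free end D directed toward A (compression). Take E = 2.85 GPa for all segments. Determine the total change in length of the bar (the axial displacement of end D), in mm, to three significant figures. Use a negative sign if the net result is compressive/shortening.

Internal axial forces (sectioning from the free end, tension +): N_CD = -32.7 kN, N_BC = -32.7 kN, N_AB = -32.7 kN.
A_AB = 1731 mm².
A_CD = 2913 mm².
δ_AB = -32700·770/(1731·2850) = -5.103 mm
δ_BC = -32700·840/(1850·2850) = -5.21 mm
δ_CD = -32700·158/(2913·2850) = -0.6224 mm
δ = Σδ_i = -10.94 mm.

-10.9 mm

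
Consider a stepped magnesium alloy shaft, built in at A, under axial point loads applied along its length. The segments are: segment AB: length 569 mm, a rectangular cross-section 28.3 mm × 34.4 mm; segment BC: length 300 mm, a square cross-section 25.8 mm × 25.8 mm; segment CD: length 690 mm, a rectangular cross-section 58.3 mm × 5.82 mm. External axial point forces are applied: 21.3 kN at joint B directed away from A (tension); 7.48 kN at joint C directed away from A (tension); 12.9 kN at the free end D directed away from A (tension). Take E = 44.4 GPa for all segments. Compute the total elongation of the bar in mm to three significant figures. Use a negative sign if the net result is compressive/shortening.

1.35 mm

Internal axial forces (sectioning from the free end, tension +): N_CD = 12.9 kN, N_BC = 20.38 kN, N_AB = 41.68 kN.
A_AB = 973.5 mm².
A_BC = 665.6 mm².
A_CD = 339.3 mm².
δ_AB = 41680·569/(973.5·44400) = 0.5487 mm
δ_BC = 20380·300/(665.6·44400) = 0.2069 mm
δ_CD = 12900·690/(339.3·44400) = 0.5908 mm
δ = Σδ_i = 1.346 mm.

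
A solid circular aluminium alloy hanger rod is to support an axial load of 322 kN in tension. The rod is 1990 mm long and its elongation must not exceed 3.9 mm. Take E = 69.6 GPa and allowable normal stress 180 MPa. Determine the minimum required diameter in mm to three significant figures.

54.8 mm

Required area A ≥ P/σ_allow = 322000/180 = 1789 mm².
For a solid circular section, d ≥ √(4A/π) = 47.73 mm.
Elongation limit: A ≥ PL/(Eδ_allow) = 322000·1990/(69600·3.9) = 2361 mm² ⇒ d ≥ 54.82 mm.
The elongation limit governs.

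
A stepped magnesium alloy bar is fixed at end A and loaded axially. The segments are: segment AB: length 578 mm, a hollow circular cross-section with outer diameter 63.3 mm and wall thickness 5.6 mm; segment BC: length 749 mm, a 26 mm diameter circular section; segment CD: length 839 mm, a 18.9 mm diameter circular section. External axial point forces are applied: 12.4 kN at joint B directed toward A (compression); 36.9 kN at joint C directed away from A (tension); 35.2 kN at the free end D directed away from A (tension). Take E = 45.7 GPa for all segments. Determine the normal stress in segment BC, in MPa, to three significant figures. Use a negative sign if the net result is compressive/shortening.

136 MPa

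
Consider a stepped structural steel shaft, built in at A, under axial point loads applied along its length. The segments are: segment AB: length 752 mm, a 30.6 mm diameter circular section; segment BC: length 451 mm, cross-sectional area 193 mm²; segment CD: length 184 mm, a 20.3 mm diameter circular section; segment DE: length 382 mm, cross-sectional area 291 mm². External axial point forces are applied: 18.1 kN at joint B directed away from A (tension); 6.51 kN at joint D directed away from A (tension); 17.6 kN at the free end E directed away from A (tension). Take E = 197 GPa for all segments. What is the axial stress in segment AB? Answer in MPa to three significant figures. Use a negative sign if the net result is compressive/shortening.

57.4 MPa

Internal axial forces (sectioning from the free end, tension +): N_DE = 17.6 kN, N_CD = 24.11 kN, N_BC = 24.11 kN, N_AB = 42.21 kN.
A_AB = 735.4 mm².
σ_AB = N_AB/A_AB = 42210/735.4 = 57.4 MPa.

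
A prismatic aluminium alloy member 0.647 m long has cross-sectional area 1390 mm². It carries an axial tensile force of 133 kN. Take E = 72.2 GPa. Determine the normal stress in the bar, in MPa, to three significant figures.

σ = N/A = 133000/1390 = 95.68 MPa.

95.7 MPa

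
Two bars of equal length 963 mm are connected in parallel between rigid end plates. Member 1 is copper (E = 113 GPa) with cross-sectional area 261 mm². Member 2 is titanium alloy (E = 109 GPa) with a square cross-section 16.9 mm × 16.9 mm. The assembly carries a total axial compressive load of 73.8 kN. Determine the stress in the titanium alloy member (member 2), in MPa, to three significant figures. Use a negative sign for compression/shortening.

A_2 = 285.6 mm².
Equal strain + equilibrium ⇒ each member carries load in proportion to AE: A₁E₁ = 29490000 N, A₂E₂ = 31130000 N, ΣAE = 60620000 N.
σ₂ = P·E₂/ΣAE = -73800·109000/60620000 = -132.7 MPa.

-133 MPa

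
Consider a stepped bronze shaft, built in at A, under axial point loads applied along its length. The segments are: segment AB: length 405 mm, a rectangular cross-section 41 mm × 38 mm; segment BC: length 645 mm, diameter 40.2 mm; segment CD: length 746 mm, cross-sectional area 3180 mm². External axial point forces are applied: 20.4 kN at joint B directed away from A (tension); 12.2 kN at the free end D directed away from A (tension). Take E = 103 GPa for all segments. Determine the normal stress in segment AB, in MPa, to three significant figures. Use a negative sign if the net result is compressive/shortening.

20.9 MPa

Internal axial forces (sectioning from the free end, tension +): N_CD = 12.2 kN, N_BC = 12.2 kN, N_AB = 32.6 kN.
A_AB = 1558 mm².
σ_AB = N_AB/A_AB = 32600/1558 = 20.92 MPa.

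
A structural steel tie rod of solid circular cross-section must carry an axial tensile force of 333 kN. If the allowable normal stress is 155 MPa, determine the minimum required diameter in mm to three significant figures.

Required area A ≥ P/σ_allow = 333000/155 = 2148 mm².
For a solid circular section, d ≥ √(4A/π) = 52.3 mm.

52.3 mm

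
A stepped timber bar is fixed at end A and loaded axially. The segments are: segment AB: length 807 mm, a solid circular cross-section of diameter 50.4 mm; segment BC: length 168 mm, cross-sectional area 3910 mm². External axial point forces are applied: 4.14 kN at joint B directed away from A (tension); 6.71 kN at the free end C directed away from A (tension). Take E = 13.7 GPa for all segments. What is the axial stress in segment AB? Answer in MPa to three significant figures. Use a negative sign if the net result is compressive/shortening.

5.44 MPa

Internal axial forces (sectioning from the free end, tension +): N_BC = 6.71 kN, N_AB = 10.85 kN.
A_AB = 1995 mm².
σ_AB = N_AB/A_AB = 10850/1995 = 5.438 MPa.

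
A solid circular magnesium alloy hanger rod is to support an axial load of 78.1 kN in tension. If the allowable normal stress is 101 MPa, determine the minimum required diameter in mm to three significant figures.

31.4 mm

Required area A ≥ P/σ_allow = 78100/101 = 773.3 mm².
For a solid circular section, d ≥ √(4A/π) = 31.38 mm.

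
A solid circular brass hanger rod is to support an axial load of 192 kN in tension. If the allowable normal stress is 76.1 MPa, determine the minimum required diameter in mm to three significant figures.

56.7 mm

Required area A ≥ P/σ_allow = 192000/76.1 = 2523 mm².
For a solid circular section, d ≥ √(4A/π) = 56.68 mm.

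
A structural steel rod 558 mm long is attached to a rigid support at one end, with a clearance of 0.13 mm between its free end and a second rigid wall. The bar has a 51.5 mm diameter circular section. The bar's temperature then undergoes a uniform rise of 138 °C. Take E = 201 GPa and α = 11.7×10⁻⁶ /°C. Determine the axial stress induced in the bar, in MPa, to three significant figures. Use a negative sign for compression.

Free thermal expansion αLΔT = 11.7e-6 · 558 · 138 = 0.9009 mm.
The walls engage after the gap closes; constrained expansion = 0.9009 − 0.13 = 0.7709 mm.
The walls impose strain ε = −(0.7709)/558 = -1.3816e-03; σ = Eε = 201000 · -1.3816e-03 = -277.7 MPa.

-278 MPa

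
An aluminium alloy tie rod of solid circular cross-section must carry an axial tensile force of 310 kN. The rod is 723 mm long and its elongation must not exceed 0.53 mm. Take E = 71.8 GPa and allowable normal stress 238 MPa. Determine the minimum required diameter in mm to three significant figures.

86.6 mm

Required area A ≥ P/σ_allow = 310000/238 = 1303 mm².
For a solid circular section, d ≥ √(4A/π) = 40.72 mm.
Elongation limit: A ≥ PL/(Eδ_allow) = 310000·723/(71800·0.53) = 5890 mm² ⇒ d ≥ 86.6 mm.
The elongation limit governs.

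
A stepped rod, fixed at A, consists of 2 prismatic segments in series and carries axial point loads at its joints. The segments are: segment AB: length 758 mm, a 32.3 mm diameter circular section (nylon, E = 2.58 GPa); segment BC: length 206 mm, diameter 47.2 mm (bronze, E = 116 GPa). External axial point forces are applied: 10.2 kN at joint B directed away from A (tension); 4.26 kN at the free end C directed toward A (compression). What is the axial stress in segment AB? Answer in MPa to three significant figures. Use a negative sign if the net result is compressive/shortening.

7.25 MPa

Internal axial forces (sectioning from the free end, tension +): N_BC = -4.26 kN, N_AB = 5.94 kN.
A_AB = 819.4 mm².
σ_AB = N_AB/A_AB = 5940/819.4 = 7.249 MPa.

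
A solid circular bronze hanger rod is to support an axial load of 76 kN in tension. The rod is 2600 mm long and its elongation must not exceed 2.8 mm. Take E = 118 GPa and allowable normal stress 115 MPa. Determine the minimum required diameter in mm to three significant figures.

29.0 mm

Required area A ≥ P/σ_allow = 76000/115 = 660.9 mm².
For a solid circular section, d ≥ √(4A/π) = 29.01 mm.
Elongation limit: A ≥ PL/(Eδ_allow) = 76000·2600/(118000·2.8) = 598.1 mm² ⇒ d ≥ 27.59 mm.
The stress limit governs.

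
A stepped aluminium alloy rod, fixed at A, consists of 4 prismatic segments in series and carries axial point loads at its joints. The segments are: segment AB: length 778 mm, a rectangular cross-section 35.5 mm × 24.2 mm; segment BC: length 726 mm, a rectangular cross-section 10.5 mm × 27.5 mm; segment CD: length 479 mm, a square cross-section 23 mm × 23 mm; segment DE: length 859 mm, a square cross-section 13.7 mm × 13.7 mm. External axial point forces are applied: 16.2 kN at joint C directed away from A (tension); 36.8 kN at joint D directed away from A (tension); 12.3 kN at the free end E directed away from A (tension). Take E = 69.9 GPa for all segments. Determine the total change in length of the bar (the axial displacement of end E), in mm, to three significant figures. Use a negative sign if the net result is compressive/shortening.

4.64 mm

Internal axial forces (sectioning from the free end, tension +): N_DE = 12.3 kN, N_CD = 49.1 kN, N_BC = 65.3 kN, N_AB = 65.3 kN.
A_AB = 859.1 mm².
A_BC = 288.8 mm².
A_CD = 529 mm².
A_DE = 187.7 mm².
δ_AB = 65300·778/(859.1·69900) = 0.846 mm
δ_BC = 65300·726/(288.8·69900) = 2.349 mm
δ_CD = 49100·479/(529·69900) = 0.636 mm
δ_DE = 12300·859/(187.7·69900) = 0.8053 mm
δ = Σδ_i = 4.636 mm.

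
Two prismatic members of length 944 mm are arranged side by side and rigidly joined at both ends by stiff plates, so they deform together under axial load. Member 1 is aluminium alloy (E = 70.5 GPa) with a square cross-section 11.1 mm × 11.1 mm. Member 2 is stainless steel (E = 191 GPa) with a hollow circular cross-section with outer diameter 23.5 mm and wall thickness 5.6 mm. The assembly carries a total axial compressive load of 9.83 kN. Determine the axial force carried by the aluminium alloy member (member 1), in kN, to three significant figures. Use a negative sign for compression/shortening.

-1.24 kN

A_1 = 123.2 mm².
A_2 = 314.9 mm².
Equal strain + equilibrium ⇒ each member carries load in proportion to AE: A₁E₁ = 8686000 N, A₂E₂ = 60150000 N, ΣAE = 68830000 N.
F₁ = P·A₁E₁/ΣAE = -9830·8686000/68830000 = -1240 N.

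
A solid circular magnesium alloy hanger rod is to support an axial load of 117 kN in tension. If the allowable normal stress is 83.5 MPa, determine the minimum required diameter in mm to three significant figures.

Required area A ≥ P/σ_allow = 117000/83.5 = 1401 mm².
For a solid circular section, d ≥ √(4A/π) = 42.24 mm.

42.2 mm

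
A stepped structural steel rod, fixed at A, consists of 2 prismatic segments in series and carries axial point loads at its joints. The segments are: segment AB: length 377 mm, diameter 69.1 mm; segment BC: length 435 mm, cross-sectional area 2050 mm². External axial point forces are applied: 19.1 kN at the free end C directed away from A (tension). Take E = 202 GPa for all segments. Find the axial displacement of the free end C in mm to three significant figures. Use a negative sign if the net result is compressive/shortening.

0.0296 mm

Internal axial forces (sectioning from the free end, tension +): N_BC = 19.1 kN, N_AB = 19.1 kN.
A_AB = 3750 mm².
δ_AB = 19100·377/(3750·202000) = 0.009506 mm
δ_BC = 19100·435/(2050·202000) = 0.02006 mm
δ = Σδ_i = 0.02957 mm.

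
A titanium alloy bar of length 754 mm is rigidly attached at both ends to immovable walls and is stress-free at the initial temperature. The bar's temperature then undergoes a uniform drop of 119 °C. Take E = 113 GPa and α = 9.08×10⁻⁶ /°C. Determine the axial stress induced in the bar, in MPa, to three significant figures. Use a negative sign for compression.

Free thermal expansion αLΔT = 9.08e-6 · 754 · -119 = -0.8147 mm.
The walls impose strain ε = −(-0.8147)/754 = 1.0805e-03; σ = Eε = 113000 · 1.0805e-03 = 122.1 MPa.

122 MPa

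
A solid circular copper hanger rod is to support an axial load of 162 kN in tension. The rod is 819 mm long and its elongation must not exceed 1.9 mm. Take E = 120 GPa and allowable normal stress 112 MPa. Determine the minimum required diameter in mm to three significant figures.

Required area A ≥ P/σ_allow = 162000/112 = 1446 mm².
For a solid circular section, d ≥ √(4A/π) = 42.91 mm.
Elongation limit: A ≥ PL/(Eδ_allow) = 162000·819/(120000·1.9) = 581.9 mm² ⇒ d ≥ 27.22 mm.
The stress limit governs.

42.9 mm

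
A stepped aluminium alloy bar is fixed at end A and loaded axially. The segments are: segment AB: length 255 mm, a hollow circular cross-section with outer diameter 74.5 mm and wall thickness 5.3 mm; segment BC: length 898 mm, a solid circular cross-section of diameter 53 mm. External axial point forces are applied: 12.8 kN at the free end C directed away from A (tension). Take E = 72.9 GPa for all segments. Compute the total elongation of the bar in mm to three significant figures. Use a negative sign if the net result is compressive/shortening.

0.110 mm

Internal axial forces (sectioning from the free end, tension +): N_BC = 12.8 kN, N_AB = 12.8 kN.
A_AB = 1152 mm².
A_BC = 2206 mm².
δ_AB = 12800·255/(1152·72900) = 0.03886 mm
δ_BC = 12800·898/(2206·72900) = 0.07147 mm
δ = Σδ_i = 0.1103 mm.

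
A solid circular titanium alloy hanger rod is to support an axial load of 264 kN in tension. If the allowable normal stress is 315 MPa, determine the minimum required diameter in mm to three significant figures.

Required area A ≥ P/σ_allow = 264000/315 = 838.1 mm².
For a solid circular section, d ≥ √(4A/π) = 32.67 mm.

32.7 mm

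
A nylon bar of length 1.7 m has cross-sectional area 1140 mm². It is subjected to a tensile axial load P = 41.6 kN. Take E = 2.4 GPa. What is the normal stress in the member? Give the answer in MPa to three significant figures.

36.5 MPa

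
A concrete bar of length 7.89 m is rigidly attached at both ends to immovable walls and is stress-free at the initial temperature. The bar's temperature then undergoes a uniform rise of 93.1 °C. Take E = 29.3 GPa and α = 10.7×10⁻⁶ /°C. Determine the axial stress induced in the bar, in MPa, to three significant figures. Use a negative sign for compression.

-29.2 MPa

Free thermal expansion αLΔT = 10.7e-6 · 7890 · 93.1 = 7.86 mm.
The walls impose strain ε = −(7.86)/7890 = -9.9617e-04; σ = Eε = 29300 · -9.9617e-04 = -29.19 MPa.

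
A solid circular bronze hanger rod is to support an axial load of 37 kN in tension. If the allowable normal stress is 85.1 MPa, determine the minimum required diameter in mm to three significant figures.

23.5 mm

Required area A ≥ P/σ_allow = 37000/85.1 = 434.8 mm².
For a solid circular section, d ≥ √(4A/π) = 23.53 mm.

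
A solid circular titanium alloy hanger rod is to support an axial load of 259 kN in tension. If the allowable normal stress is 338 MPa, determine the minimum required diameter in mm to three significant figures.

31.2 mm

Required area A ≥ P/σ_allow = 259000/338 = 766.3 mm².
For a solid circular section, d ≥ √(4A/π) = 31.24 mm.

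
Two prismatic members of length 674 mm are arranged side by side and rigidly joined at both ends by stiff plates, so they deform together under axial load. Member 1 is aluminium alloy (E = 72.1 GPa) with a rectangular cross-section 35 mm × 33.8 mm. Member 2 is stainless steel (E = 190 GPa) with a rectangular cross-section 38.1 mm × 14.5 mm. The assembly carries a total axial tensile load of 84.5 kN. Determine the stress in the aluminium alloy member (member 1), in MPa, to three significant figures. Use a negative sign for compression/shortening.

32.0 MPa

A_1 = 1183 mm².
A_2 = 552.5 mm².
Equal strain + equilibrium ⇒ each member carries load in proportion to AE: A₁E₁ = 85290000 N, A₂E₂ = 105000000 N, ΣAE = 190300000 N.
σ₁ = P·E₁/ΣAE = 84500·72100/190300000 = 32.02 MPa.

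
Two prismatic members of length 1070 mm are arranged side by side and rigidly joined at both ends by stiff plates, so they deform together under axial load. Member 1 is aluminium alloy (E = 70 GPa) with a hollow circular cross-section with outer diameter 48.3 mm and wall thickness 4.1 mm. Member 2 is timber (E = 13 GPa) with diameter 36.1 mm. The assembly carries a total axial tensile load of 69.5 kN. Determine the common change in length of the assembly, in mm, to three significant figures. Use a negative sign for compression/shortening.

A_1 = 569.3 mm².
A_2 = 1024 mm².
Equal strain + equilibrium ⇒ each member carries load in proportion to AE: A₁E₁ = 39850000 N, A₂E₂ = 13310000 N, ΣAE = 53160000 N.
δ = PL/ΣAE = 69500·1070/53160000 = 1.399 mm.

1.40 mm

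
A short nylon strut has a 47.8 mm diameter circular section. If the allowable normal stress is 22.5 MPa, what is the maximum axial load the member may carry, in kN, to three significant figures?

40.4 kN

A = 1795 mm².
P_max = σ_allow · A = 22.5 · 1795 = 40380 N = 40.38 kN.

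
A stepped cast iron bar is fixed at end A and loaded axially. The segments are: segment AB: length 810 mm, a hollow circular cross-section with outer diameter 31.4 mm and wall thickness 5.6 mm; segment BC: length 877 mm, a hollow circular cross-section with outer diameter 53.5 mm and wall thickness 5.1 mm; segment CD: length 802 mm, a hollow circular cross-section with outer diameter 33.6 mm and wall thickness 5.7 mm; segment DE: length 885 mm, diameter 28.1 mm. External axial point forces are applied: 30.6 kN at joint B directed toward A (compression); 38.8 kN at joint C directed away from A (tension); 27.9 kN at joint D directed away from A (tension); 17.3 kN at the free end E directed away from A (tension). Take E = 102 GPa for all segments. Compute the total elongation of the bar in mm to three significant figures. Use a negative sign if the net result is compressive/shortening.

Internal axial forces (sectioning from the free end, tension +): N_DE = 17.3 kN, N_CD = 45.2 kN, N_BC = 84 kN, N_AB = 53.4 kN.
A_AB = 453.9 mm².
A_BC = 775.5 mm².
A_CD = 499.6 mm².
A_DE = 620.2 mm².
δ_AB = 53400·810/(453.9·102000) = 0.9343 mm
δ_BC = 84000·877/(775.5·102000) = 0.9314 mm
δ_CD = 45200·802/(499.6·102000) = 0.7114 mm
δ_DE = 17300·885/(620.2·102000) = 0.242 mm
δ = Σδ_i = 2.819 mm.

2.82 mm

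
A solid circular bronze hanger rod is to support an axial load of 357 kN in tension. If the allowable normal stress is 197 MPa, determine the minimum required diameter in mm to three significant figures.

48.0 mm

Required area A ≥ P/σ_allow = 357000/197 = 1812 mm².
For a solid circular section, d ≥ √(4A/π) = 48.03 mm.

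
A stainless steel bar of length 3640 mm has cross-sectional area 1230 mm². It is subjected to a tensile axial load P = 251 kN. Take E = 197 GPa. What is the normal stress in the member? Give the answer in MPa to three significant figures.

σ = N/A = 251000/1230 = 204.1 MPa.

204 MPa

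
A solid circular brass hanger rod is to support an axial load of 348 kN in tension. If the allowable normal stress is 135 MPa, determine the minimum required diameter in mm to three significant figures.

57.3 mm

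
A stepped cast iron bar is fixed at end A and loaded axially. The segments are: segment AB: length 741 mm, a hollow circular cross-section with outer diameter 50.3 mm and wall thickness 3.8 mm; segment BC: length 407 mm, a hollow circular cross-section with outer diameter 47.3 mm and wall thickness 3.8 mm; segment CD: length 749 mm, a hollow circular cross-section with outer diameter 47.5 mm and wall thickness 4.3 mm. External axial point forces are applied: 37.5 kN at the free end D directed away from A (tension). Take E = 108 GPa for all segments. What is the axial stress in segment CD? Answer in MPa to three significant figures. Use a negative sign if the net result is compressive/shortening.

64.3 MPa

Internal axial forces (sectioning from the free end, tension +): N_CD = 37.5 kN, N_BC = 37.5 kN, N_AB = 37.5 kN.
A_CD = 583.6 mm².
σ_CD = N_CD/A_CD = 37500/583.6 = 64.26 MPa.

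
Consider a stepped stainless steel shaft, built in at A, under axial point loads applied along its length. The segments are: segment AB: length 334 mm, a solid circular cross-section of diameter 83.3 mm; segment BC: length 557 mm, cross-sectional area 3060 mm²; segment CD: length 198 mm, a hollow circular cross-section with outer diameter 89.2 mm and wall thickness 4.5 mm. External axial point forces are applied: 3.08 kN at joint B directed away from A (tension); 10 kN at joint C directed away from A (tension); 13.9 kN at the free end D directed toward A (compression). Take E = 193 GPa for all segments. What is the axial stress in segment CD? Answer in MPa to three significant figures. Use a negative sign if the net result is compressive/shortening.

Internal axial forces (sectioning from the free end, tension +): N_CD = -13.9 kN, N_BC = -3.9 kN, N_AB = -0.82 kN.
A_CD = 1197 mm².
σ_CD = N_CD/A_CD = -13900/1197 = -11.61 MPa.

-11.6 MPa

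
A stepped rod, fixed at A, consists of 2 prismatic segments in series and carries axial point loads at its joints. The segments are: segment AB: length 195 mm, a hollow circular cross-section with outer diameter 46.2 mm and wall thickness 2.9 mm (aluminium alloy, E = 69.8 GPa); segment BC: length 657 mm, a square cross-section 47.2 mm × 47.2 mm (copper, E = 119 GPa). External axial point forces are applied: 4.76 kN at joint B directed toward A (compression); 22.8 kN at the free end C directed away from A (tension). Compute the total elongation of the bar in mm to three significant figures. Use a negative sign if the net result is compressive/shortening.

0.184 mm

Internal axial forces (sectioning from the free end, tension +): N_BC = 22.8 kN, N_AB = 18.04 kN.
A_AB = 394.5 mm².
A_BC = 2228 mm².
δ_AB = 18040·195/(394.5·69800) = 0.1278 mm
δ_BC = 22800·657/(2228·119000) = 0.0565 mm
δ = Σδ_i = 0.1843 mm.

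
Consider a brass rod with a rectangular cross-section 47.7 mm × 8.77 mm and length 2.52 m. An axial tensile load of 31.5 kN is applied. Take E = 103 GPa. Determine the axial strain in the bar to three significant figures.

7.31e-04

A = 418.3 mm².
σ = N/A = 75.3 MPa; ε = σ/E = 75.3/103000 = 7.311e-04.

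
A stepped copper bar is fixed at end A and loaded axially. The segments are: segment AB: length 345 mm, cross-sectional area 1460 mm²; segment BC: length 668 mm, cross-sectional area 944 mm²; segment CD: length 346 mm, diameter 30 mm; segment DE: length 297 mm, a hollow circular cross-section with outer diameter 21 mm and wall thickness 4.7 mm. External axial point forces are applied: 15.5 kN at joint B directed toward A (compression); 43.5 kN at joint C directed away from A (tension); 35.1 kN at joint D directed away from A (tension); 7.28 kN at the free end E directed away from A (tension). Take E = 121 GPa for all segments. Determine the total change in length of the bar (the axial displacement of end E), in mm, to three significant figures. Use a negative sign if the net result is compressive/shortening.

0.885 mm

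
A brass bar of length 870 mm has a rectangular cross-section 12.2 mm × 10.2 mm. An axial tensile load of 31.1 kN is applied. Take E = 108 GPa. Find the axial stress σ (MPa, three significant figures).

A = 124.4 mm².
σ = N/A = 31100/124.4 = 249.9 MPa.

250 MPa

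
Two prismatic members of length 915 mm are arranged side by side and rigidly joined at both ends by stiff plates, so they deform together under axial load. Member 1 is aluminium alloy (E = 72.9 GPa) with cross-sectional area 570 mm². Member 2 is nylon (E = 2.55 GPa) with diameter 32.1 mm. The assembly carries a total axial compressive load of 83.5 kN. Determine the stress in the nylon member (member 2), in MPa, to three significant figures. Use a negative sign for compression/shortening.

A_2 = 809.3 mm².
Equal strain + equilibrium ⇒ each member carries load in proportion to AE: A₁E₁ = 41550000 N, A₂E₂ = 2064000 N, ΣAE = 43620000 N.
σ₂ = P·E₂/ΣAE = -83500·2550/43620000 = -4.882 MPa.

-4.88 MPa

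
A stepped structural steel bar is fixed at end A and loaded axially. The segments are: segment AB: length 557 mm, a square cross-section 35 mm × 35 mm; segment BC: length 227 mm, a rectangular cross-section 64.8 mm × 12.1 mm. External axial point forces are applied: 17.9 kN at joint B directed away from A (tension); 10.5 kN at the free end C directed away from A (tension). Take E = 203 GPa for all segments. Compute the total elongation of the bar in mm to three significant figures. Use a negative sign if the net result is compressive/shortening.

Internal axial forces (sectioning from the free end, tension +): N_BC = 10.5 kN, N_AB = 28.4 kN.
A_AB = 1225 mm².
A_BC = 784.1 mm².
δ_AB = 28400·557/(1225·203000) = 0.06361 mm
δ_BC = 10500·227/(784.1·203000) = 0.01497 mm
δ = Σδ_i = 0.07859 mm.

0.0786 mm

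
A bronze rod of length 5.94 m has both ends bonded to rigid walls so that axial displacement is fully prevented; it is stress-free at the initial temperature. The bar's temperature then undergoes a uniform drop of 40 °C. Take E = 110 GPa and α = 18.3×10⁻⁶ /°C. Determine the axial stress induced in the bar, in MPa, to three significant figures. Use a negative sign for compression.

Free thermal expansion αLΔT = 18.3e-6 · 5940 · -40 = -4.348 mm.
The walls impose strain ε = −(-4.348)/5940 = 7.3200e-04; σ = Eε = 110000 · 7.3200e-04 = 80.52 MPa.

80.5 MPa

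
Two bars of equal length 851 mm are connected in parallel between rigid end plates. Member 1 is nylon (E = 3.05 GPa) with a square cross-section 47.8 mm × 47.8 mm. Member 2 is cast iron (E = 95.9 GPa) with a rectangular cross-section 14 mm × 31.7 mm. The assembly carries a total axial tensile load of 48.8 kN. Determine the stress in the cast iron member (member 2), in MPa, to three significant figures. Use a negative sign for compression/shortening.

A_1 = 2285 mm².
A_2 = 443.8 mm².
Equal strain + equilibrium ⇒ each member carries load in proportion to AE: A₁E₁ = 6969000 N, A₂E₂ = 42560000 N, ΣAE = 49530000 N.
σ₂ = P·E₂/ΣAE = 48800·95900/49530000 = 94.49 MPa.

94.5 MPa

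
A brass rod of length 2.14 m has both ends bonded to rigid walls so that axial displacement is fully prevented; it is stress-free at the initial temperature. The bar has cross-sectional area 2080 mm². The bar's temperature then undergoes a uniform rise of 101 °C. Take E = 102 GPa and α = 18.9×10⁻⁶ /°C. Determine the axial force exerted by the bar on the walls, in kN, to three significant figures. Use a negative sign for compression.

Free thermal expansion αLΔT = 18.9e-6 · 2140 · 101 = 4.085 mm.
The walls impose strain ε = −(4.085)/2140 = -1.9089e-03; σ = Eε = 102000 · -1.9089e-03 = -194.7 MPa.
Wall reaction R = σ·A = -194.7·2080 = -405000 N = -405 kN.

-405 kN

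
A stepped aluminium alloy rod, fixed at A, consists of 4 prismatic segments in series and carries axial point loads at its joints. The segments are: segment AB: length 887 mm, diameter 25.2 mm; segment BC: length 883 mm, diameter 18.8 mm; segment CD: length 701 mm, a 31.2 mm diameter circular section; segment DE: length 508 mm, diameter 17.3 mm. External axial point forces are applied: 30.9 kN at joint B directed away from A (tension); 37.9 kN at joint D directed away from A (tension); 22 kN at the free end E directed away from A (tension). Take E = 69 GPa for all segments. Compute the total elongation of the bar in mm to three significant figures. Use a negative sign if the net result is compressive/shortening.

Internal axial forces (sectioning from the free end, tension +): N_DE = 22 kN, N_CD = 59.9 kN, N_BC = 59.9 kN, N_AB = 90.8 kN.
A_AB = 498.8 mm².
A_BC = 277.6 mm².
A_CD = 764.5 mm².
A_DE = 235.1 mm².
δ_AB = 90800·887/(498.8·69000) = 2.34 mm
δ_BC = 59900·883/(277.6·69000) = 2.761 mm
δ_CD = 59900·701/(764.5·69000) = 0.796 mm
δ_DE = 22000·508/(235.1·69000) = 0.6891 mm
δ = Σδ_i = 6.587 mm.

6.59 mm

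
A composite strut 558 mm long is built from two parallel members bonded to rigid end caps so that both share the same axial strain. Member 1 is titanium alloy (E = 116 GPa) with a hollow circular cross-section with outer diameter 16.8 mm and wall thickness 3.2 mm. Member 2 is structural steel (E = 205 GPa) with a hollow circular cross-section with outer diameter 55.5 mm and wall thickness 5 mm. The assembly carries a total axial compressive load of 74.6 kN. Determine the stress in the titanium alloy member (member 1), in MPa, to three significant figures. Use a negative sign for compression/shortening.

A_1 = 136.7 mm².
A_2 = 793.3 mm².
Equal strain + equilibrium ⇒ each member carries load in proportion to AE: A₁E₁ = 15860000 N, A₂E₂ = 162600000 N, ΣAE = 178500000 N.
σ₁ = P·E₁/ΣAE = -74600·116000/178500000 = -48.49 MPa.

-48.5 MPa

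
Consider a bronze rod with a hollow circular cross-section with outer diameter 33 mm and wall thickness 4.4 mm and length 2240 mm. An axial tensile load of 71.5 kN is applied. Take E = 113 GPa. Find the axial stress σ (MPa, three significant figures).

181 MPa

A = 395.3 mm².
σ = N/A = 71500/395.3 = 180.9 MPa.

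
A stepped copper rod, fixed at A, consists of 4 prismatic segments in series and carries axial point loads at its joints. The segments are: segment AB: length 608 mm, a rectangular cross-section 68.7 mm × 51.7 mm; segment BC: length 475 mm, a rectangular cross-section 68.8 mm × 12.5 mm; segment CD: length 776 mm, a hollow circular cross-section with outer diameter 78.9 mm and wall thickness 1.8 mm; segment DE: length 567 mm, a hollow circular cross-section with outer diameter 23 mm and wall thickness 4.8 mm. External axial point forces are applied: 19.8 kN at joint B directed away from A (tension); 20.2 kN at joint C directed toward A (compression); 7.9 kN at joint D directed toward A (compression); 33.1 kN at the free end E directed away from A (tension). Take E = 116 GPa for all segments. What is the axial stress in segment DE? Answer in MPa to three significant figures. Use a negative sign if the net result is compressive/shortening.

Internal axial forces (sectioning from the free end, tension +): N_DE = 33.1 kN, N_CD = 25.2 kN, N_BC = 5 kN, N_AB = 24.8 kN.
A_DE = 274.4 mm².
σ_DE = N_DE/A_DE = 33100/274.4 = 120.6 MPa.

121 MPa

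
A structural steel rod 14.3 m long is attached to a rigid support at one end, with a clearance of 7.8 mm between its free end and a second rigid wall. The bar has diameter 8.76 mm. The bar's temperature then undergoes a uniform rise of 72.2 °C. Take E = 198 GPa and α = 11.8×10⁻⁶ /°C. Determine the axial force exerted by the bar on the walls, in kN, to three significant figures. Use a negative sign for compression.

-3.66 kN

Free thermal expansion αLΔT = 11.8e-6 · 14300 · 72.2 = 12.18 mm.
The walls engage after the gap closes; constrained expansion = 12.18 − 7.8 = 4.383 mm.
The walls impose strain ε = −(4.383)/14300 = -3.0651e-04; σ = Eε = 198000 · -3.0651e-04 = -60.69 MPa.
Wall reaction R = σ·A = -60.69·60.27 = -3658 N = -3.658 kN.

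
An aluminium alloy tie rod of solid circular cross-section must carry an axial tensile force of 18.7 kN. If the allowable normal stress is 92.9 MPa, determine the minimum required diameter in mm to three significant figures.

Required area A ≥ P/σ_allow = 18700/92.9 = 201.3 mm².
For a solid circular section, d ≥ √(4A/π) = 16.01 mm.

16.0 mm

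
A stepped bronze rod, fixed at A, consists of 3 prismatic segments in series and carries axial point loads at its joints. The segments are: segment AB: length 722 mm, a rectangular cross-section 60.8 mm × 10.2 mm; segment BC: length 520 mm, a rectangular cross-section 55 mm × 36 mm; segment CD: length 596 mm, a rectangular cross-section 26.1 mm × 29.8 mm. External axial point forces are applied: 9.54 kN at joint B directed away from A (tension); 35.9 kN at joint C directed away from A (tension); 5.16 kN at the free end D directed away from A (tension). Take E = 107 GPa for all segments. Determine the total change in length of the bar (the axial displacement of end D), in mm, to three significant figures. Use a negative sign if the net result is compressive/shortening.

Internal axial forces (sectioning from the free end, tension +): N_CD = 5.16 kN, N_BC = 41.06 kN, N_AB = 50.6 kN.
A_AB = 620.2 mm².
A_BC = 1980 mm².
A_CD = 777.8 mm².
δ_AB = 50600·722/(620.2·107000) = 0.5506 mm
δ_BC = 41060·520/(1980·107000) = 0.1008 mm
δ_CD = 5160·596/(777.8·107000) = 0.03695 mm
δ = Σδ_i = 0.6883 mm.

0.688 mm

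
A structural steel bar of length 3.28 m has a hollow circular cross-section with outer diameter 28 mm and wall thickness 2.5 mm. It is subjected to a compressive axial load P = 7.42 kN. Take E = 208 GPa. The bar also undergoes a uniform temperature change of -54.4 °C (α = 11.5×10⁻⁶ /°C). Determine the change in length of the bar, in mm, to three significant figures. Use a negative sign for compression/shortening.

A = 200.3 mm².
δ_mech = NL/(AE) = -7420·3280/(200.3·208000) = -0.5842 mm.
δ_thermal = αLΔT = 11.5e-6·3280·-54.4 = -2.052 mm.
δ = δ_mech + δ_thermal = -2.636 mm.

-2.64 mm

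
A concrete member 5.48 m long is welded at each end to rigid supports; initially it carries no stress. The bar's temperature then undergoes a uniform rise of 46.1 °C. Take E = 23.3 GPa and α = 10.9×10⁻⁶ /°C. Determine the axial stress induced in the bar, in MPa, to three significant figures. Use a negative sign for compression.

Free thermal expansion αLΔT = 10.9e-6 · 5480 · 46.1 = 2.754 mm.
The walls impose strain ε = −(2.754)/5480 = -5.0249e-04; σ = Eε = 23300 · -5.0249e-04 = -11.71 MPa.

-11.7 MPa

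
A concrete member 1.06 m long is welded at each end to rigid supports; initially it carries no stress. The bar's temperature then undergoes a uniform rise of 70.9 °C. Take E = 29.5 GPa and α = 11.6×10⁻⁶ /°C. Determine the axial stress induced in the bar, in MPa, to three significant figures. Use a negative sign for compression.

-24.3 MPa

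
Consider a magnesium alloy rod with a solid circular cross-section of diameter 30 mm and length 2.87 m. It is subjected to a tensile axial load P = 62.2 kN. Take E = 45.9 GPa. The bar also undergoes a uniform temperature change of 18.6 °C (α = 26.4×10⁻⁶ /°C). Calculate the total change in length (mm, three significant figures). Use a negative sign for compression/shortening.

A = 706.9 mm².
δ_mech = NL/(AE) = 62200·2870/(706.9·45900) = 5.502 mm.
δ_thermal = αLΔT = 26.4e-6·2870·18.6 = 1.409 mm.
δ = δ_mech + δ_thermal = 6.911 mm.

6.91 mm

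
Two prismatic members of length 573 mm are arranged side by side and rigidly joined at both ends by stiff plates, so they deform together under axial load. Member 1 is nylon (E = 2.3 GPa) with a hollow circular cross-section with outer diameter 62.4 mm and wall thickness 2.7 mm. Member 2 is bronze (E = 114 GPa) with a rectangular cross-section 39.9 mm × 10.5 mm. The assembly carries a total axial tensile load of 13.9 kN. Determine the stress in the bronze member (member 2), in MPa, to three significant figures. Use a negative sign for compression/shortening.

A_1 = 506.4 mm².
A_2 = 418.9 mm².
Equal strain + equilibrium ⇒ each member carries load in proportion to AE: A₁E₁ = 1165000 N, A₂E₂ = 47760000 N, ΣAE = 48930000 N.
σ₂ = P·E₂/ΣAE = 13900·114000/48930000 = 32.39 MPa.

32.4 MPa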